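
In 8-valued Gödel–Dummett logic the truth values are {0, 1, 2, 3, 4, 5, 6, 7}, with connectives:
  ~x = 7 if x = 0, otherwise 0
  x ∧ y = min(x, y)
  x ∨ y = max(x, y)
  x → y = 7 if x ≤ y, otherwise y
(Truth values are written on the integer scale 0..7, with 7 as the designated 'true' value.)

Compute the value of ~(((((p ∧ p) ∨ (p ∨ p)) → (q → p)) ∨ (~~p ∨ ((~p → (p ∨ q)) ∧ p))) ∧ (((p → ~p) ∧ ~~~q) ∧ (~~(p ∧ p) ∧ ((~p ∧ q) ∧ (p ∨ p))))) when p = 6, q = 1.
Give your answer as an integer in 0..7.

p ∧ p = 6 ∧ 6 = 6
p ∨ p = 6 ∨ 6 = 6
(p ∧ p) ∨ (p ∨ p) = 6 ∨ 6 = 6
q → p = 1 → 6 = 7
((p ∧ p) ∨ (p ∨ p)) → (q → p) = 6 → 7 = 7
~p = ~6 = 0
~~p = ~0 = 7
~p = ~6 = 0
p ∨ q = 6 ∨ 1 = 6
~p → (p ∨ q) = 0 → 6 = 7
(~p → (p ∨ q)) ∧ p = 7 ∧ 6 = 6
~~p ∨ ((~p → (p ∨ q)) ∧ p) = 7 ∨ 6 = 7
(((p ∧ p) ∨ (p ∨ p)) → (q → p)) ∨ (~~p ∨ ((~p → (p ∨ q)) ∧ p)) = 7 ∨ 7 = 7
~p = ~6 = 0
p → ~p = 6 → 0 = 0
~q = ~1 = 0
~~q = ~0 = 7
~~~q = ~7 = 0
(p → ~p) ∧ ~~~q = 0 ∧ 0 = 0
p ∧ p = 6 ∧ 6 = 6
~(p ∧ p) = ~6 = 0
~~(p ∧ p) = ~0 = 7
~p = ~6 = 0
~p ∧ q = 0 ∧ 1 = 0
p ∨ p = 6 ∨ 6 = 6
(~p ∧ q) ∧ (p ∨ p) = 0 ∧ 6 = 0
~~(p ∧ p) ∧ ((~p ∧ q) ∧ (p ∨ p)) = 7 ∧ 0 = 0
((p → ~p) ∧ ~~~q) ∧ (~~(p ∧ p) ∧ ((~p ∧ q) ∧ (p ∨ p))) = 0 ∧ 0 = 0
((((p ∧ p) ∨ (p ∨ p)) → (q → p)) ∨ (~~p ∨ ((~p → (p ∨ q)) ∧ p))) ∧ (((p → ~p) ∧ ~~~q) ∧ (~~(p ∧ p) ∧ ((~p ∧ q) ∧ (p ∨ p)))) = 7 ∧ 0 = 0
~(((((p ∧ p) ∨ (p ∨ p)) → (q → p)) ∨ (~~p ∨ ((~p → (p ∨ q)) ∧ p))) ∧ (((p → ~p) ∧ ~~~q) ∧ (~~(p ∧ p) ∧ ((~p ∧ q) ∧ (p ∨ p))))) = ~0 = 7

7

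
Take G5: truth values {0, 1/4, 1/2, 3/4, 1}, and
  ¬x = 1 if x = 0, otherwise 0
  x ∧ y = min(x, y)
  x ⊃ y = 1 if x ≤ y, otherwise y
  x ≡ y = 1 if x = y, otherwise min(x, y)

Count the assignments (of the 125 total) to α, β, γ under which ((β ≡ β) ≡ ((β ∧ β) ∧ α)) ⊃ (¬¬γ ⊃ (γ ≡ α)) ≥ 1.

111

value 1: 111 assignments (counts)
value 3/4: 1 assignment
value 1/2: 4 assignments
value 1/4: 9 assignments
So 111 of the 125 assignments meet the threshold.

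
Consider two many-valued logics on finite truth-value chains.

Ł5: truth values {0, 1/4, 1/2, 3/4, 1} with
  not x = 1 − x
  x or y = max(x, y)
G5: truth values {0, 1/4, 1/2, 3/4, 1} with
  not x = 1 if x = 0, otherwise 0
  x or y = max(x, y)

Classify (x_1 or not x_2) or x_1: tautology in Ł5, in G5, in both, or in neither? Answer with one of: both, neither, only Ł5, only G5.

neither

In Ł5: at x_1 = 0, x_2 = 1/4 the value is 3/4 — not a tautology.
In G5: at x_1 = 0, x_2 = 1/4 the value is 0 — not a tautology.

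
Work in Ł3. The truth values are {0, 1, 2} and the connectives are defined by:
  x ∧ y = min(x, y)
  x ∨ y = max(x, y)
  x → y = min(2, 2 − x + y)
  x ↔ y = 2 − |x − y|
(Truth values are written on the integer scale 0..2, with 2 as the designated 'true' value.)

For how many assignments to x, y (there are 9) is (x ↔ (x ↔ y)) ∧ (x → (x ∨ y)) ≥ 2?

4

x = 0, y = 0 ↦ 0  <
x = 0, y = 1 ↦ 1  <
x = 0, y = 2 ↦ 2  ≥
x = 1, y = 0 ↦ 2  ≥
x = 1, y = 1 ↦ 1  <
x = 1, y = 2 ↦ 2  ≥
x = 2, y = 0 ↦ 0  <
x = 2, y = 1 ↦ 1  <
x = 2, y = 2 ↦ 2  ≥
So 4 of the 9 assignments meet the threshold.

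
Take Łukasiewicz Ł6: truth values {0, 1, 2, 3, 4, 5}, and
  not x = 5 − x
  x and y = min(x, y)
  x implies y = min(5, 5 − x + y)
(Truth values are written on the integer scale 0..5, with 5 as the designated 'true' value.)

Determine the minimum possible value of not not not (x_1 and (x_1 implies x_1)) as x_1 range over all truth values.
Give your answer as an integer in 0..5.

0

Take x_1 = 5:
x_1 implies x_1 = 5 implies 5 = 5
x_1 and (x_1 implies x_1) = 5 and 5 = 5
not (x_1 and (x_1 implies x_1)) = not 5 = 0
not not (x_1 and (x_1 implies x_1)) = not 0 = 5
not not not (x_1 and (x_1 implies x_1)) = not 5 = 0
No assignment yields a value below 0, so this is the minimum.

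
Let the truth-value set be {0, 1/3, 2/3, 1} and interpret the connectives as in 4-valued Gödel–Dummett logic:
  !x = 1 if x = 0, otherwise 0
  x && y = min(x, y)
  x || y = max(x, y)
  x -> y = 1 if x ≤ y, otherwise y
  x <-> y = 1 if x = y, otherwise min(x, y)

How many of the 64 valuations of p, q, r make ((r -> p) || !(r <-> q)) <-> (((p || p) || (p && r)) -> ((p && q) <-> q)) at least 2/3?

49

value 1: 46 assignments (counts)
value 2/3: 3 assignments (counts)
value 1/3: 6 assignments
value 0: 9 assignments
So 49 of the 64 assignments meet the threshold.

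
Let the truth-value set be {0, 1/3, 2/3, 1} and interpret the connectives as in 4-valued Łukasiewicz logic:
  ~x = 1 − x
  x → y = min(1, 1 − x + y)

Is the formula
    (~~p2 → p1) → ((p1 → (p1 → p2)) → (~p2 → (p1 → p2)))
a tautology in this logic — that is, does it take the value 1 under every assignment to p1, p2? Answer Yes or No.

No

Counterexample: take p1 = 1/3, p2 = 0.
~p2 = ~0 = 1
~~p2 = ~1 = 0
~~p2 → p1 = 0 → 1/3 = 1
p1 → p2 = 1/3 → 0 = 2/3
p1 → (p1 → p2) = 1/3 → 2/3 = 1
~p2 = ~0 = 1
p1 → p2 = 1/3 → 0 = 2/3
~p2 → (p1 → p2) = 1 → 2/3 = 2/3
(p1 → (p1 → p2)) → (~p2 → (p1 → p2)) = 1 → 2/3 = 2/3
(~~p2 → p1) → ((p1 → (p1 → p2)) → (~p2 → (p1 → p2))) = 1 → 2/3 = 2/3
This gives 2/3 ≠ 1.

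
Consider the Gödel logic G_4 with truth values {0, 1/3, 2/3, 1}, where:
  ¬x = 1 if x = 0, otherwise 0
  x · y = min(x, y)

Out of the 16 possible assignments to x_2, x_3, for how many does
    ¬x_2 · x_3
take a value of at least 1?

1

x_2 = 0, x_3 = 0 ↦ 0  <
x_2 = 0, x_3 = 1/3 ↦ 1/3  <
x_2 = 0, x_3 = 2/3 ↦ 2/3  <
x_2 = 0, x_3 = 1 ↦ 1  ≥
x_2 = 1/3, x_3 = 0 ↦ 0  <
x_2 = 1/3, x_3 = 1/3 ↦ 0  <
x_2 = 1/3, x_3 = 2/3 ↦ 0  <
x_2 = 1/3, x_3 = 1 ↦ 0  <
x_2 = 2/3, x_3 = 0 ↦ 0  <
x_2 = 2/3, x_3 = 1/3 ↦ 0  <
x_2 = 2/3, x_3 = 2/3 ↦ 0  <
x_2 = 2/3, x_3 = 1 ↦ 0  <
x_2 = 1, x_3 = 0 ↦ 0  <
x_2 = 1, x_3 = 1/3 ↦ 0  <
x_2 = 1, x_3 = 2/3 ↦ 0  <
x_2 = 1, x_3 = 1 ↦ 0  <
So 1 of the 16 assignments meets the threshold.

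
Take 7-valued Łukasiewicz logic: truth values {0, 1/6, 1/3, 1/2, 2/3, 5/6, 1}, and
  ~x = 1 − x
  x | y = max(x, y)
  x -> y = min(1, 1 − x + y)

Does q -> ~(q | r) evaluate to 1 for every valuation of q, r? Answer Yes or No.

No

Counterexample: take q = 1/6, r = 1.
q | r = 1/6 | 1 = 1
~(q | r) = ~1 = 0
q -> ~(q | r) = 1/6 -> 0 = 5/6
This gives 5/6 ≠ 1.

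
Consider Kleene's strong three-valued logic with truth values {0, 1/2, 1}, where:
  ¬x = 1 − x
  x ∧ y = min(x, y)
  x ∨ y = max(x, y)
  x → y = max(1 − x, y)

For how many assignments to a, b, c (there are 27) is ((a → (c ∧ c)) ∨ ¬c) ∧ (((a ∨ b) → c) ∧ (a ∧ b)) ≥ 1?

value 1: 1 assignment (counts)
value 1/2: 8 assignments
value 0: 18 assignments
So 1 of the 27 assignments meets the threshold.

1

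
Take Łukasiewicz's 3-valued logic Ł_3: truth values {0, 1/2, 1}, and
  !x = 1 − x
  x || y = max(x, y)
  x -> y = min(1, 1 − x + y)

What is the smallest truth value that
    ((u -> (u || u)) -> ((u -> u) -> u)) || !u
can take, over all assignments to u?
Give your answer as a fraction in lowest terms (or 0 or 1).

1/2

Take u = 1/2:
u || u = 1/2 || 1/2 = 1/2
u -> (u || u) = 1/2 -> 1/2 = 1
u -> u = 1/2 -> 1/2 = 1
(u -> u) -> u = 1 -> 1/2 = 1/2
(u -> (u || u)) -> ((u -> u) -> u) = 1 -> 1/2 = 1/2
!u = !1/2 = 1/2
((u -> (u || u)) -> ((u -> u) -> u)) || !u = 1/2 || 1/2 = 1/2
No assignment yields a value below 1/2, so this is the minimum.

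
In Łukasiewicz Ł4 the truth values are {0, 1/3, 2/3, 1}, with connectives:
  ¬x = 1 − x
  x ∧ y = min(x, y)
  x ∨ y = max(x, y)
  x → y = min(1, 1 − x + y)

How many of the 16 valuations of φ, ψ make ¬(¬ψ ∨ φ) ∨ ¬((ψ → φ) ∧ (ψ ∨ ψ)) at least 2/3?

12

φ = 0, ψ = 0 ↦ 1  ≥
φ = 0, ψ = 1/3 ↦ 2/3  ≥
φ = 0, ψ = 2/3 ↦ 2/3  ≥
φ = 0, ψ = 1 ↦ 1  ≥
φ = 1/3, ψ = 0 ↦ 1  ≥
φ = 1/3, ψ = 1/3 ↦ 2/3  ≥
φ = 1/3, ψ = 2/3 ↦ 2/3  ≥
φ = 1/3, ψ = 1 ↦ 2/3  ≥
φ = 2/3, ψ = 0 ↦ 1  ≥
φ = 2/3, ψ = 1/3 ↦ 2/3  ≥
φ = 2/3, ψ = 2/3 ↦ 1/3  <
φ = 2/3, ψ = 1 ↦ 1/3  <
φ = 1, ψ = 0 ↦ 1  ≥
φ = 1, ψ = 1/3 ↦ 2/3  ≥
φ = 1, ψ = 2/3 ↦ 1/3  <
φ = 1, ψ = 1 ↦ 0  <
So 12 of the 16 assignments meet the threshold.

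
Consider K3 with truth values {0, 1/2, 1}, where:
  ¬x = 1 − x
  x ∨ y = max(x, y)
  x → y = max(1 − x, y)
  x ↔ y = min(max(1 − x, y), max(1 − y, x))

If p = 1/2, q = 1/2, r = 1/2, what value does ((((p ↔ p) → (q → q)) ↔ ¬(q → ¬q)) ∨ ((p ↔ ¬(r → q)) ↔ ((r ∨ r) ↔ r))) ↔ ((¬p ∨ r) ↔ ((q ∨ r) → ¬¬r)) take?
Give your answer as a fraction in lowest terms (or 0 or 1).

p ↔ p = 1/2 ↔ 1/2 = 1/2
q → q = 1/2 → 1/2 = 1/2
(p ↔ p) → (q → q) = 1/2 → 1/2 = 1/2
¬q = ¬1/2 = 1/2
q → ¬q = 1/2 → 1/2 = 1/2
¬(q → ¬q) = ¬1/2 = 1/2
((p ↔ p) → (q → q)) ↔ ¬(q → ¬q) = 1/2 ↔ 1/2 = 1/2
r → q = 1/2 → 1/2 = 1/2
¬(r → q) = ¬1/2 = 1/2
p ↔ ¬(r → q) = 1/2 ↔ 1/2 = 1/2
r ∨ r = 1/2 ∨ 1/2 = 1/2
(r ∨ r) ↔ r = 1/2 ↔ 1/2 = 1/2
(p ↔ ¬(r → q)) ↔ ((r ∨ r) ↔ r) = 1/2 ↔ 1/2 = 1/2
(((p ↔ p) → (q → q)) ↔ ¬(q → ¬q)) ∨ ((p ↔ ¬(r → q)) ↔ ((r ∨ r) ↔ r)) = 1/2 ∨ 1/2 = 1/2
¬p = ¬1/2 = 1/2
¬p ∨ r = 1/2 ∨ 1/2 = 1/2
q ∨ r = 1/2 ∨ 1/2 = 1/2
¬r = ¬1/2 = 1/2
¬¬r = ¬1/2 = 1/2
(q ∨ r) → ¬¬r = 1/2 → 1/2 = 1/2
(¬p ∨ r) ↔ ((q ∨ r) → ¬¬r) = 1/2 ↔ 1/2 = 1/2
((((p ↔ p) → (q → q)) ↔ ¬(q → ¬q)) ∨ ((p ↔ ¬(r → q)) ↔ ((r ∨ r) ↔ r))) ↔ ((¬p ∨ r) ↔ ((q ∨ r) → ¬¬r)) = 1/2 ↔ 1/2 = 1/2

1/2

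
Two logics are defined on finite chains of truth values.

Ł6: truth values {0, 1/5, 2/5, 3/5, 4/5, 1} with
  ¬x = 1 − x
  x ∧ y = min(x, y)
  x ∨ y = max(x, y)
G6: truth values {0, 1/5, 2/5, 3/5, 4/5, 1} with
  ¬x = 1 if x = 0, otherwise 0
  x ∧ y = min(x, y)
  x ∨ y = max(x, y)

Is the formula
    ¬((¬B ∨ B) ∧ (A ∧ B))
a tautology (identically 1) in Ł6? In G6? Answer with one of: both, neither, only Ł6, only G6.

In Ł6: at A = 1/5, B = 1/5 the value is 4/5 — not a tautology.
In G6: at A = 1/5, B = 1/5 the value is 0 — not a tautology.

neither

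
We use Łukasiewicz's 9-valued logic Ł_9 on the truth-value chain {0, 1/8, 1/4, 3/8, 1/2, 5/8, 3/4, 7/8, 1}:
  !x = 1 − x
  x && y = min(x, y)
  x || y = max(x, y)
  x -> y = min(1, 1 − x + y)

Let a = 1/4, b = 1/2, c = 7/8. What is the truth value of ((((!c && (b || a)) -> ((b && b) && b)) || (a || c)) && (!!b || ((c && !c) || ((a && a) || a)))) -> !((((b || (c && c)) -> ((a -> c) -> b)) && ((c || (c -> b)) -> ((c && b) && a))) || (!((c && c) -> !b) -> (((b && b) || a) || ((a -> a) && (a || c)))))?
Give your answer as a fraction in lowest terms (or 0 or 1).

1/2

!c = !7/8 = 1/8
b || a = 1/2 || 1/4 = 1/2
!c && (b || a) = 1/8 && 1/2 = 1/8
b && b = 1/2 && 1/2 = 1/2
(b && b) && b = 1/2 && 1/2 = 1/2
(!c && (b || a)) -> ((b && b) && b) = 1/8 -> 1/2 = 1
a || c = 1/4 || 7/8 = 7/8
((!c && (b || a)) -> ((b && b) && b)) || (a || c) = 1 || 7/8 = 1
!b = !1/2 = 1/2
!!b = !1/2 = 1/2
!c = !7/8 = 1/8
c && !c = 7/8 && 1/8 = 1/8
a && a = 1/4 && 1/4 = 1/4
(a && a) || a = 1/4 || 1/4 = 1/4
(c && !c) || ((a && a) || a) = 1/8 || 1/4 = 1/4
!!b || ((c && !c) || ((a && a) || a)) = 1/2 || 1/4 = 1/2
(((!c && (b || a)) -> ((b && b) && b)) || (a || c)) && (!!b || ((c && !c) || ((a && a) || a))) = 1 && 1/2 = 1/2
c && c = 7/8 && 7/8 = 7/8
b || (c && c) = 1/2 || 7/8 = 7/8
a -> c = 1/4 -> 7/8 = 1
(a -> c) -> b = 1 -> 1/2 = 1/2
(b || (c && c)) -> ((a -> c) -> b) = 7/8 -> 1/2 = 5/8
c -> b = 7/8 -> 1/2 = 5/8
c || (c -> b) = 7/8 || 5/8 = 7/8
c && b = 7/8 && 1/2 = 1/2
(c && b) && a = 1/2 && 1/4 = 1/4
(c || (c -> b)) -> ((c && b) && a) = 7/8 -> 1/4 = 3/8
((b || (c && c)) -> ((a -> c) -> b)) && ((c || (c -> b)) -> ((c && b) && a)) = 5/8 && 3/8 = 3/8
c && c = 7/8 && 7/8 = 7/8
!b = !1/2 = 1/2
(c && c) -> !b = 7/8 -> 1/2 = 5/8
!((c && c) -> !b) = !5/8 = 3/8
b && b = 1/2 && 1/2 = 1/2
(b && b) || a = 1/2 || 1/4 = 1/2
a -> a = 1/4 -> 1/4 = 1
a || c = 1/4 || 7/8 = 7/8
(a -> a) && (a || c) = 1 && 7/8 = 7/8
((b && b) || a) || ((a -> a) && (a || c)) = 1/2 || 7/8 = 7/8
!((c && c) -> !b) -> (((b && b) || a) || ((a -> a) && (a || c))) = 3/8 -> 7/8 = 1
(((b || (c && c)) -> ((a -> c) -> b)) && ((c || (c -> b)) -> ((c && b) && a))) || (!((c && c) -> !b) -> (((b && b) || a) || ((a -> a) && (a || c)))) = 3/8 || 1 = 1
!((((b || (c && c)) -> ((a -> c) -> b)) && ((c || (c -> b)) -> ((c && b) && a))) || (!((c && c) -> !b) -> (((b && b) || a) || ((a -> a) && (a || c))))) = !1 = 0
((((!c && (b || a)) -> ((b && b) && b)) || (a || c)) && (!!b || ((c && !c) || ((a && a) || a)))) -> !((((b || (c && c)) -> ((a -> c) -> b)) && ((c || (c -> b)) -> ((c && b) && a))) || (!((c && c) -> !b) -> (((b && b) || a) || ((a -> a) && (a || c))))) = 1/2 -> 0 = 1/2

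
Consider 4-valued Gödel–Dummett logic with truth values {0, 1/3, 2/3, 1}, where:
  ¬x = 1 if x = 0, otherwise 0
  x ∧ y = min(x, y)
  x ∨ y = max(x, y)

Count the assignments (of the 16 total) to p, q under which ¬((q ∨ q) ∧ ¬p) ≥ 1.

p = 0, q = 0 ↦ 1  ≥
p = 0, q = 1/3 ↦ 0  <
p = 0, q = 2/3 ↦ 0  <
p = 0, q = 1 ↦ 0  <
p = 1/3, q = 0 ↦ 1  ≥
p = 1/3, q = 1/3 ↦ 1  ≥
p = 1/3, q = 2/3 ↦ 1  ≥
p = 1/3, q = 1 ↦ 1  ≥
p = 2/3, q = 0 ↦ 1  ≥
p = 2/3, q = 1/3 ↦ 1  ≥
p = 2/3, q = 2/3 ↦ 1  ≥
p = 2/3, q = 1 ↦ 1  ≥
p = 1, q = 0 ↦ 1  ≥
p = 1, q = 1/3 ↦ 1  ≥
p = 1, q = 2/3 ↦ 1  ≥
p = 1, q = 1 ↦ 1  ≥
So 13 of the 16 assignments meet the threshold.

13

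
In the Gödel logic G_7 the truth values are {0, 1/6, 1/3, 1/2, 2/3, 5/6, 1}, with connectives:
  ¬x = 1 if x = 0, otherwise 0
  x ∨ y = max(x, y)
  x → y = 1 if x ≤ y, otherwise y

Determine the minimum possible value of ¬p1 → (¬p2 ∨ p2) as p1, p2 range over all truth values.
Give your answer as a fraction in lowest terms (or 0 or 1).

Take p1 = 0, p2 = 1/6:
¬p1 = ¬0 = 1
¬p2 = ¬1/6 = 0
¬p2 ∨ p2 = 0 ∨ 1/6 = 1/6
¬p1 → (¬p2 ∨ p2) = 1 → 1/6 = 1/6
No assignment yields a value below 1/6, so this is the minimum.

1/6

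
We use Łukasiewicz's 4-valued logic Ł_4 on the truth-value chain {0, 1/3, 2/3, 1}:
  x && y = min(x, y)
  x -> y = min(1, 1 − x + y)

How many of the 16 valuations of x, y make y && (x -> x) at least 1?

x = 0, y = 0 ↦ 0  <
x = 0, y = 1/3 ↦ 1/3  <
x = 0, y = 2/3 ↦ 2/3  <
x = 0, y = 1 ↦ 1  ≥
x = 1/3, y = 0 ↦ 0  <
x = 1/3, y = 1/3 ↦ 1/3  <
x = 1/3, y = 2/3 ↦ 2/3  <
x = 1/3, y = 1 ↦ 1  ≥
x = 2/3, y = 0 ↦ 0  <
x = 2/3, y = 1/3 ↦ 1/3  <
x = 2/3, y = 2/3 ↦ 2/3  <
x = 2/3, y = 1 ↦ 1  ≥
x = 1, y = 0 ↦ 0  <
x = 1, y = 1/3 ↦ 1/3  <
x = 1, y = 2/3 ↦ 2/3  <
x = 1, y = 1 ↦ 1  ≥
So 4 of the 16 assignments meet the threshold.

4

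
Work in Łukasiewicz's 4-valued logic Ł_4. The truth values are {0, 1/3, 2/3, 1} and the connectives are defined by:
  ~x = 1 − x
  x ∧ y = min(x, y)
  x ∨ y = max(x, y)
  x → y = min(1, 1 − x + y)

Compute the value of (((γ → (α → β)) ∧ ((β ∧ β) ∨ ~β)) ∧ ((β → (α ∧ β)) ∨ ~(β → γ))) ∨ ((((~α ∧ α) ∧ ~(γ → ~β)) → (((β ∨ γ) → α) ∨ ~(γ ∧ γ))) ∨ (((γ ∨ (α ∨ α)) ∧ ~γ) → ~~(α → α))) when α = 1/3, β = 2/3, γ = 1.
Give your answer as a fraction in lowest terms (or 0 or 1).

α → β = 1/3 → 2/3 = 1
γ → (α → β) = 1 → 1 = 1
β ∧ β = 2/3 ∧ 2/3 = 2/3
~β = ~2/3 = 1/3
(β ∧ β) ∨ ~β = 2/3 ∨ 1/3 = 2/3
(γ → (α → β)) ∧ ((β ∧ β) ∨ ~β) = 1 ∧ 2/3 = 2/3
α ∧ β = 1/3 ∧ 2/3 = 1/3
β → (α ∧ β) = 2/3 → 1/3 = 2/3
β → γ = 2/3 → 1 = 1
~(β → γ) = ~1 = 0
(β → (α ∧ β)) ∨ ~(β → γ) = 2/3 ∨ 0 = 2/3
((γ → (α → β)) ∧ ((β ∧ β) ∨ ~β)) ∧ ((β → (α ∧ β)) ∨ ~(β → γ)) = 2/3 ∧ 2/3 = 2/3
~α = ~1/3 = 2/3
~α ∧ α = 2/3 ∧ 1/3 = 1/3
~β = ~2/3 = 1/3
γ → ~β = 1 → 1/3 = 1/3
~(γ → ~β) = ~1/3 = 2/3
(~α ∧ α) ∧ ~(γ → ~β) = 1/3 ∧ 2/3 = 1/3
β ∨ γ = 2/3 ∨ 1 = 1
(β ∨ γ) → α = 1 → 1/3 = 1/3
γ ∧ γ = 1 ∧ 1 = 1
~(γ ∧ γ) = ~1 = 0
((β ∨ γ) → α) ∨ ~(γ ∧ γ) = 1/3 ∨ 0 = 1/3
((~α ∧ α) ∧ ~(γ → ~β)) → (((β ∨ γ) → α) ∨ ~(γ ∧ γ)) = 1/3 → 1/3 = 1
α ∨ α = 1/3 ∨ 1/3 = 1/3
γ ∨ (α ∨ α) = 1 ∨ 1/3 = 1
~γ = ~1 = 0
(γ ∨ (α ∨ α)) ∧ ~γ = 1 ∧ 0 = 0
α → α = 1/3 → 1/3 = 1
~(α → α) = ~1 = 0
~~(α → α) = ~0 = 1
((γ ∨ (α ∨ α)) ∧ ~γ) → ~~(α → α) = 0 → 1 = 1
(((~α ∧ α) ∧ ~(γ → ~β)) → (((β ∨ γ) → α) ∨ ~(γ ∧ γ))) ∨ (((γ ∨ (α ∨ α)) ∧ ~γ) → ~~(α → α)) = 1 ∨ 1 = 1
(((γ → (α → β)) ∧ ((β ∧ β) ∨ ~β)) ∧ ((β → (α ∧ β)) ∨ ~(β → γ))) ∨ ((((~α ∧ α) ∧ ~(γ → ~β)) → (((β ∨ γ) → α) ∨ ~(γ ∧ γ))) ∨ (((γ ∨ (α ∨ α)) ∧ ~γ) → ~~(α → α))) = 2/3 ∨ 1 = 1

1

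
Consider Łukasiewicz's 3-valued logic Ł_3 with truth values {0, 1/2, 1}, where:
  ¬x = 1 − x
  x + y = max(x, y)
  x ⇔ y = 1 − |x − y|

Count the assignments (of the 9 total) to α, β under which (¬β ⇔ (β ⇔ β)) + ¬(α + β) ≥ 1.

3

α = 0, β = 0 ↦ 1  ≥
α = 0, β = 1/2 ↦ 1/2  <
α = 0, β = 1 ↦ 0  <
α = 1/2, β = 0 ↦ 1  ≥
α = 1/2, β = 1/2 ↦ 1/2  <
α = 1/2, β = 1 ↦ 0  <
α = 1, β = 0 ↦ 1  ≥
α = 1, β = 1/2 ↦ 1/2  <
α = 1, β = 1 ↦ 0  <
So 3 of the 9 assignments meet the threshold.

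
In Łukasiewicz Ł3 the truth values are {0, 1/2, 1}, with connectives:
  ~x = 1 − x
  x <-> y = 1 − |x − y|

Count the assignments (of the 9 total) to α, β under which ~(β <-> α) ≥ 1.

α = 0, β = 0 ↦ 0  <
α = 0, β = 1/2 ↦ 1/2  <
α = 0, β = 1 ↦ 1  ≥
α = 1/2, β = 0 ↦ 1/2  <
α = 1/2, β = 1/2 ↦ 0  <
α = 1/2, β = 1 ↦ 1/2  <
α = 1, β = 0 ↦ 1  ≥
α = 1, β = 1/2 ↦ 1/2  <
α = 1, β = 1 ↦ 0  <
So 2 of the 9 assignments meet the threshold.

2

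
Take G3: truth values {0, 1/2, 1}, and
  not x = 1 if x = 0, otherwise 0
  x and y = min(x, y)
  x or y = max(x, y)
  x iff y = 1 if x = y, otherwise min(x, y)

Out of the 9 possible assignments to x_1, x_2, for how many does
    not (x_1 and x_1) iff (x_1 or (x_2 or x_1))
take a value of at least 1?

x_1 = 0, x_2 = 0 ↦ 0  <
x_1 = 0, x_2 = 1/2 ↦ 1/2  <
x_1 = 0, x_2 = 1 ↦ 1  ≥
x_1 = 1/2, x_2 = 0 ↦ 0  <
x_1 = 1/2, x_2 = 1/2 ↦ 0  <
x_1 = 1/2, x_2 = 1 ↦ 0  <
x_1 = 1, x_2 = 0 ↦ 0  <
x_1 = 1, x_2 = 1/2 ↦ 0  <
x_1 = 1, x_2 = 1 ↦ 0  <
So 1 of the 9 assignments meets the threshold.

1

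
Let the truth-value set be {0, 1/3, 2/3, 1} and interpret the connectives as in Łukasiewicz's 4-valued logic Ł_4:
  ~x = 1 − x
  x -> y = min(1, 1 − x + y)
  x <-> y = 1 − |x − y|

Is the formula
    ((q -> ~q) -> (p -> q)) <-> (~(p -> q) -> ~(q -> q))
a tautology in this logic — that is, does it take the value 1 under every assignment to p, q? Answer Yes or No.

No

Counterexample: take p = 1, q = 2/3.
~q = ~2/3 = 1/3
q -> ~q = 2/3 -> 1/3 = 2/3
p -> q = 1 -> 2/3 = 2/3
(q -> ~q) -> (p -> q) = 2/3 -> 2/3 = 1
p -> q = 1 -> 2/3 = 2/3
~(p -> q) = ~2/3 = 1/3
q -> q = 2/3 -> 2/3 = 1
~(q -> q) = ~1 = 0
~(p -> q) -> ~(q -> q) = 1/3 -> 0 = 2/3
((q -> ~q) -> (p -> q)) <-> (~(p -> q) -> ~(q -> q)) = 1 <-> 2/3 = 2/3
This gives 2/3 ≠ 1.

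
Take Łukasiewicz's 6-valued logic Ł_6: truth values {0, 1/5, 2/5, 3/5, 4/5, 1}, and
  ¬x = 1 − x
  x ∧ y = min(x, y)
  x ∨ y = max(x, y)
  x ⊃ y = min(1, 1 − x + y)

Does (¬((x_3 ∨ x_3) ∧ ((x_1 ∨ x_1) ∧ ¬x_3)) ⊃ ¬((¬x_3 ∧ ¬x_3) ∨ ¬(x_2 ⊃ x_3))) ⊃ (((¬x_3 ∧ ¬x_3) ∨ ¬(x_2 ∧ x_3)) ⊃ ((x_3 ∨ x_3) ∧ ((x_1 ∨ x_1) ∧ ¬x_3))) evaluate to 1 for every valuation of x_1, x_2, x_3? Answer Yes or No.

Counterexample: take x_1 = 0, x_2 = 0, x_3 = 1/5.
x_3 ∨ x_3 = 1/5 ∨ 1/5 = 1/5
x_1 ∨ x_1 = 0 ∨ 0 = 0
¬x_3 = ¬1/5 = 4/5
(x_1 ∨ x_1) ∧ ¬x_3 = 0 ∧ 4/5 = 0
(x_3 ∨ x_3) ∧ ((x_1 ∨ x_1) ∧ ¬x_3) = 1/5 ∧ 0 = 0
¬((x_3 ∨ x_3) ∧ ((x_1 ∨ x_1) ∧ ¬x_3)) = ¬0 = 1
¬x_3 = ¬1/5 = 4/5
¬x_3 = ¬1/5 = 4/5
¬x_3 ∧ ¬x_3 = 4/5 ∧ 4/5 = 4/5
x_2 ⊃ x_3 = 0 ⊃ 1/5 = 1
¬(x_2 ⊃ x_3) = ¬1 = 0
(¬x_3 ∧ ¬x_3) ∨ ¬(x_2 ⊃ x_3) = 4/5 ∨ 0 = 4/5
¬((¬x_3 ∧ ¬x_3) ∨ ¬(x_2 ⊃ x_3)) = ¬4/5 = 1/5
¬((x_3 ∨ x_3) ∧ ((x_1 ∨ x_1) ∧ ¬x_3)) ⊃ ¬((¬x_3 ∧ ¬x_3) ∨ ¬(x_2 ⊃ x_3)) = 1 ⊃ 1/5 = 1/5
¬x_3 = ¬1/5 = 4/5
¬x_3 = ¬1/5 = 4/5
¬x_3 ∧ ¬x_3 = 4/5 ∧ 4/5 = 4/5
x_2 ∧ x_3 = 0 ∧ 1/5 = 0
¬(x_2 ∧ x_3) = ¬0 = 1
(¬x_3 ∧ ¬x_3) ∨ ¬(x_2 ∧ x_3) = 4/5 ∨ 1 = 1
x_3 ∨ x_3 = 1/5 ∨ 1/5 = 1/5
x_1 ∨ x_1 = 0 ∨ 0 = 0
¬x_3 = ¬1/5 = 4/5
(x_1 ∨ x_1) ∧ ¬x_3 = 0 ∧ 4/5 = 0
(x_3 ∨ x_3) ∧ ((x_1 ∨ x_1) ∧ ¬x_3) = 1/5 ∧ 0 = 0
((¬x_3 ∧ ¬x_3) ∨ ¬(x_2 ∧ x_3)) ⊃ ((x_3 ∨ x_3) ∧ ((x_1 ∨ x_1) ∧ ¬x_3)) = 1 ⊃ 0 = 0
(¬((x_3 ∨ x_3) ∧ ((x_1 ∨ x_1) ∧ ¬x_3)) ⊃ ¬((¬x_3 ∧ ¬x_3) ∨ ¬(x_2 ⊃ x_3))) ⊃ (((¬x_3 ∧ ¬x_3) ∨ ¬(x_2 ∧ x_3)) ⊃ ((x_3 ∨ x_3) ∧ ((x_1 ∨ x_1) ∧ ¬x_3))) = 1/5 ⊃ 0 = 4/5
This gives 4/5 ≠ 1.

No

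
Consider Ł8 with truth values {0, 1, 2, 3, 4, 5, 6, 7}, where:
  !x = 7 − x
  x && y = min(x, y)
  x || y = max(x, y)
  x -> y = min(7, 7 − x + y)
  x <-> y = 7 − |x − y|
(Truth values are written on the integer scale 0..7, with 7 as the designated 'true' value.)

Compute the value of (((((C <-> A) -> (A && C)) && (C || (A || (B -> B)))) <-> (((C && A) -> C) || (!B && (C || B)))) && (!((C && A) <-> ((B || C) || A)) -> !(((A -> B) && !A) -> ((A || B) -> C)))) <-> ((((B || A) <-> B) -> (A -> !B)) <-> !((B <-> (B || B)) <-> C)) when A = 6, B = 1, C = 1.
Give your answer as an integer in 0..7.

3

C <-> A = 1 <-> 6 = 2
A && C = 6 && 1 = 1
(C <-> A) -> (A && C) = 2 -> 1 = 6
B -> B = 1 -> 1 = 7
A || (B -> B) = 6 || 7 = 7
C || (A || (B -> B)) = 1 || 7 = 7
((C <-> A) -> (A && C)) && (C || (A || (B -> B))) = 6 && 7 = 6
C && A = 1 && 6 = 1
(C && A) -> C = 1 -> 1 = 7
!B = !1 = 6
C || B = 1 || 1 = 1
!B && (C || B) = 6 && 1 = 1
((C && A) -> C) || (!B && (C || B)) = 7 || 1 = 7
(((C <-> A) -> (A && C)) && (C || (A || (B -> B)))) <-> (((C && A) -> C) || (!B && (C || B))) = 6 <-> 7 = 6
C && A = 1 && 6 = 1
B || C = 1 || 1 = 1
(B || C) || A = 1 || 6 = 6
(C && A) <-> ((B || C) || A) = 1 <-> 6 = 2
!((C && A) <-> ((B || C) || A)) = !2 = 5
A -> B = 6 -> 1 = 2
!A = !6 = 1
(A -> B) && !A = 2 && 1 = 1
A || B = 6 || 1 = 6
(A || B) -> C = 6 -> 1 = 2
((A -> B) && !A) -> ((A || B) -> C) = 1 -> 2 = 7
!(((A -> B) && !A) -> ((A || B) -> C)) = !7 = 0
!((C && A) <-> ((B || C) || A)) -> !(((A -> B) && !A) -> ((A || B) -> C)) = 5 -> 0 = 2
((((C <-> A) -> (A && C)) && (C || (A || (B -> B)))) <-> (((C && A) -> C) || (!B && (C || B)))) && (!((C && A) <-> ((B || C) || A)) -> !(((A -> B) && !A) -> ((A || B) -> C))) = 6 && 2 = 2
B || A = 1 || 6 = 6
(B || A) <-> B = 6 <-> 1 = 2
!B = !1 = 6
A -> !B = 6 -> 6 = 7
((B || A) <-> B) -> (A -> !B) = 2 -> 7 = 7
B || B = 1 || 1 = 1
B <-> (B || B) = 1 <-> 1 = 7
(B <-> (B || B)) <-> C = 7 <-> 1 = 1
!((B <-> (B || B)) <-> C) = !1 = 6
(((B || A) <-> B) -> (A -> !B)) <-> !((B <-> (B || B)) <-> C) = 7 <-> 6 = 6
(((((C <-> A) -> (A && C)) && (C || (A || (B -> B)))) <-> (((C && A) -> C) || (!B && (C || B)))) && (!((C && A) <-> ((B || C) || A)) -> !(((A -> B) && !A) -> ((A || B) -> C)))) <-> ((((B || A) <-> B) -> (A -> !B)) <-> !((B <-> (B || B)) <-> C)) = 2 <-> 6 = 3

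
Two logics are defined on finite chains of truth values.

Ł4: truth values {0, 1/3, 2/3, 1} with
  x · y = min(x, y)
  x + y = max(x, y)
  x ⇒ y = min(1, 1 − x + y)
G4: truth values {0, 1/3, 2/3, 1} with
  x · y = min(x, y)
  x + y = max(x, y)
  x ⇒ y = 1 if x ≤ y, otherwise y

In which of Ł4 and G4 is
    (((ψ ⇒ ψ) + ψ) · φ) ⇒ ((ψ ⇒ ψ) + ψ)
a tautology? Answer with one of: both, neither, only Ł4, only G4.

both

In Ł4: every assignment gives 1 — tautology.
In G4: every assignment gives 1 — tautology.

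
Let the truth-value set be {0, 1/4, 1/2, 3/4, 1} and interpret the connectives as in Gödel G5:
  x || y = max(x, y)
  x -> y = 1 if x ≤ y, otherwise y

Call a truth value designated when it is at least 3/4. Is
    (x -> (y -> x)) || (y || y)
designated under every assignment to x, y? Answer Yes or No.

At x = 0, y = 1/4, for instance:
y -> x = 1/4 -> 0 = 0
x -> (y -> x) = 0 -> 0 = 1
y || y = 1/4 || 1/4 = 1/4
(x -> (y -> x)) || (y || y) = 1 || 1/4 = 1
and checking the remaining 24 assignments likewise gives ≥ 3/4 in every case.

Yes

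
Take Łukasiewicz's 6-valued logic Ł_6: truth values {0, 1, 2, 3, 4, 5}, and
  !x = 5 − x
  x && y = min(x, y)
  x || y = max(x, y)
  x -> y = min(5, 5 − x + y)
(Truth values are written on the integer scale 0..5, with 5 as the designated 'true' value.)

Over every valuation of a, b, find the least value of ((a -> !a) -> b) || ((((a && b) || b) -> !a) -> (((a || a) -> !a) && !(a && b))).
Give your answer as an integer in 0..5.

Take a = 2, b = 2:
!a = !2 = 3
a -> !a = 2 -> 3 = 5
(a -> !a) -> b = 5 -> 2 = 2
a && b = 2 && 2 = 2
(a && b) || b = 2 || 2 = 2
!a = !2 = 3
((a && b) || b) -> !a = 2 -> 3 = 5
a || a = 2 || 2 = 2
!a = !2 = 3
(a || a) -> !a = 2 -> 3 = 5
a && b = 2 && 2 = 2
!(a && b) = !2 = 3
((a || a) -> !a) && !(a && b) = 5 && 3 = 3
(((a && b) || b) -> !a) -> (((a || a) -> !a) && !(a && b)) = 5 -> 3 = 3
((a -> !a) -> b) || ((((a && b) || b) -> !a) -> (((a || a) -> !a) && !(a && b))) = 2 || 3 = 3
No assignment yields a value below 3, so this is the minimum.

3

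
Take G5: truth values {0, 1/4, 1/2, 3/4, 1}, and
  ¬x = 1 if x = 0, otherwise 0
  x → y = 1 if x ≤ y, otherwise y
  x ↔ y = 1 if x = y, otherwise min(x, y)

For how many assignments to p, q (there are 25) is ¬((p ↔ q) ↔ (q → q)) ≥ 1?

value 1: 8 assignments (counts)
value 0: 17 assignments
So 8 of the 25 assignments meet the threshold.

8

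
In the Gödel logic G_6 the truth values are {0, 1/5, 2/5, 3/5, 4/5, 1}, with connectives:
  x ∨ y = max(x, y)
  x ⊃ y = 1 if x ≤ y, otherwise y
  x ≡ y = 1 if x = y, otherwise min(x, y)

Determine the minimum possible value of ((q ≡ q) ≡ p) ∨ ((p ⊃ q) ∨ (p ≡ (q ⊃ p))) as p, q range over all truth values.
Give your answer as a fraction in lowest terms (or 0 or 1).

1/5

Take p = 1/5, q = 0:
q ≡ q = 0 ≡ 0 = 1
(q ≡ q) ≡ p = 1 ≡ 1/5 = 1/5
p ⊃ q = 1/5 ⊃ 0 = 0
q ⊃ p = 0 ⊃ 1/5 = 1
p ≡ (q ⊃ p) = 1/5 ≡ 1 = 1/5
(p ⊃ q) ∨ (p ≡ (q ⊃ p)) = 0 ∨ 1/5 = 1/5
((q ≡ q) ≡ p) ∨ ((p ⊃ q) ∨ (p ≡ (q ⊃ p))) = 1/5 ∨ 1/5 = 1/5
No assignment yields a value below 1/5, so this is the minimum.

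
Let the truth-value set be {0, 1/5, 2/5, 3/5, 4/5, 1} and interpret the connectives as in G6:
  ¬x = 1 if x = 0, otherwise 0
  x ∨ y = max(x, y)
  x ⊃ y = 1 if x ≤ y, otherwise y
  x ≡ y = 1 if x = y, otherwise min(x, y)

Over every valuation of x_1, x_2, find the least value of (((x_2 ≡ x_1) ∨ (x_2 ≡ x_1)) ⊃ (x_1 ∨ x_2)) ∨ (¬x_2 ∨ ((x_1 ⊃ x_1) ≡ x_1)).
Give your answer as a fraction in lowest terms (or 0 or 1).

1/5

Take x_1 = 1/5, x_2 = 1/5:
x_2 ≡ x_1 = 1/5 ≡ 1/5 = 1
x_2 ≡ x_1 = 1/5 ≡ 1/5 = 1
(x_2 ≡ x_1) ∨ (x_2 ≡ x_1) = 1 ∨ 1 = 1
x_1 ∨ x_2 = 1/5 ∨ 1/5 = 1/5
((x_2 ≡ x_1) ∨ (x_2 ≡ x_1)) ⊃ (x_1 ∨ x_2) = 1 ⊃ 1/5 = 1/5
¬x_2 = ¬1/5 = 0
x_1 ⊃ x_1 = 1/5 ⊃ 1/5 = 1
(x_1 ⊃ x_1) ≡ x_1 = 1 ≡ 1/5 = 1/5
¬x_2 ∨ ((x_1 ⊃ x_1) ≡ x_1) = 0 ∨ 1/5 = 1/5
(((x_2 ≡ x_1) ∨ (x_2 ≡ x_1)) ⊃ (x_1 ∨ x_2)) ∨ (¬x_2 ∨ ((x_1 ⊃ x_1) ≡ x_1)) = 1/5 ∨ 1/5 = 1/5
No assignment yields a value below 1/5, so this is the minimum.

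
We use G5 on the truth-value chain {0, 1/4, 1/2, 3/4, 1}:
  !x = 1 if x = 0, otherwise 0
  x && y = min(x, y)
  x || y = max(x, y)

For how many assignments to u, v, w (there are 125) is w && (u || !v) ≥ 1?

value 1: 9 assignments (counts)
value 3/4: 17 assignments
value 1/2: 25 assignments
value 1/4: 33 assignments
value 0: 41 assignments
So 9 of the 125 assignments meet the threshold.

9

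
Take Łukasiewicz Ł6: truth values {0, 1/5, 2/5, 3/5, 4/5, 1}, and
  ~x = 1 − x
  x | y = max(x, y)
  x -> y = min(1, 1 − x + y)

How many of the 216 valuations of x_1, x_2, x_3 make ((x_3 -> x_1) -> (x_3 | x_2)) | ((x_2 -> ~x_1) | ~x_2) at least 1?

value 1: 170 assignments (counts)
value 4/5: 34 assignments
value 3/5: 12 assignments
So 170 of the 216 assignments meet the threshold.

170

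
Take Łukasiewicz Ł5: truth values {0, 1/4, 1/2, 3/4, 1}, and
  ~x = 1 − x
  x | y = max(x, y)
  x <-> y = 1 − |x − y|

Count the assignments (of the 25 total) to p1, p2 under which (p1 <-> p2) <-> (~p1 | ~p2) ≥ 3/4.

12

value 1: 5 assignments (counts)
value 3/4: 7 assignments (counts)
value 1/2: 7 assignments
value 1/4: 3 assignments
value 0: 3 assignments
So 12 of the 25 assignments meet the threshold.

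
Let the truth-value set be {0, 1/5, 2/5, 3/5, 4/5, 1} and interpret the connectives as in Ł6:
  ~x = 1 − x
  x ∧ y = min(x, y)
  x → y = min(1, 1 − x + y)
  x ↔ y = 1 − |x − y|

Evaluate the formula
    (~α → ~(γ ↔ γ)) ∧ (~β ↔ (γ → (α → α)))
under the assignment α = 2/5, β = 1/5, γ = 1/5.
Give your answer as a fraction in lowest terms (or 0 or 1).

2/5

~α = ~2/5 = 3/5
γ ↔ γ = 1/5 ↔ 1/5 = 1
~(γ ↔ γ) = ~1 = 0
~α → ~(γ ↔ γ) = 3/5 → 0 = 2/5
~β = ~1/5 = 4/5
α → α = 2/5 → 2/5 = 1
γ → (α → α) = 1/5 → 1 = 1
~β ↔ (γ → (α → α)) = 4/5 ↔ 1 = 4/5
(~α → ~(γ ↔ γ)) ∧ (~β ↔ (γ → (α → α))) = 2/5 ∧ 4/5 = 2/5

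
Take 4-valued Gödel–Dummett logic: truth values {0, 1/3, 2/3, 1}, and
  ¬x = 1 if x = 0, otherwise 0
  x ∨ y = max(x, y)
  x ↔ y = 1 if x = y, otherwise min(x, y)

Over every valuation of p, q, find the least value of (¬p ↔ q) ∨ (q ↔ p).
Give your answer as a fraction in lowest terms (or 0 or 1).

1/3

Take p = 0, q = 1/3:
¬p = ¬0 = 1
¬p ↔ q = 1 ↔ 1/3 = 1/3
q ↔ p = 1/3 ↔ 0 = 0
(¬p ↔ q) ∨ (q ↔ p) = 1/3 ∨ 0 = 1/3
No assignment yields a value below 1/3, so this is the minimum.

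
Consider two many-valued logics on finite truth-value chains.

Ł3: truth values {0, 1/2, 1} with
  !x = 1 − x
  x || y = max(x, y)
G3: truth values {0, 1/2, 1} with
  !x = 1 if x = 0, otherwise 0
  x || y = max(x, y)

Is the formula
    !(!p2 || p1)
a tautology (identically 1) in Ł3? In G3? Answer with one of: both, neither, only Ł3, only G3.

In Ł3: at p1 = 0, p2 = 0 the value is 0 — not a tautology.
In G3: at p1 = 0, p2 = 0 the value is 0 — not a tautology.

neither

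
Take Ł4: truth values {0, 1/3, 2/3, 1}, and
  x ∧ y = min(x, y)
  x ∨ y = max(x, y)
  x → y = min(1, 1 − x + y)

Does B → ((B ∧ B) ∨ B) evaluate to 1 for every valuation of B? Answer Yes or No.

Yes

B = 0 ↦ 1
B = 1/3 ↦ 1
B = 2/3 ↦ 1
B = 1 ↦ 1
Every assignment gives a value ≥ 1.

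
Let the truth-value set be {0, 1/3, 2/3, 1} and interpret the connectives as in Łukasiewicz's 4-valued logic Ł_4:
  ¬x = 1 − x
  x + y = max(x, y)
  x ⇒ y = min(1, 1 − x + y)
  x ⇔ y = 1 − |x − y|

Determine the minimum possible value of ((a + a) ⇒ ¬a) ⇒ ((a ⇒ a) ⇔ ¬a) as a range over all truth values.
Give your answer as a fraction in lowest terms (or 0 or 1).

Take a = 1/3:
a + a = 1/3 + 1/3 = 1/3
¬a = ¬1/3 = 2/3
(a + a) ⇒ ¬a = 1/3 ⇒ 2/3 = 1
a ⇒ a = 1/3 ⇒ 1/3 = 1
¬a = ¬1/3 = 2/3
(a ⇒ a) ⇔ ¬a = 1 ⇔ 2/3 = 2/3
((a + a) ⇒ ¬a) ⇒ ((a ⇒ a) ⇔ ¬a) = 1 ⇒ 2/3 = 2/3
No assignment yields a value below 2/3, so this is the minimum.

2/3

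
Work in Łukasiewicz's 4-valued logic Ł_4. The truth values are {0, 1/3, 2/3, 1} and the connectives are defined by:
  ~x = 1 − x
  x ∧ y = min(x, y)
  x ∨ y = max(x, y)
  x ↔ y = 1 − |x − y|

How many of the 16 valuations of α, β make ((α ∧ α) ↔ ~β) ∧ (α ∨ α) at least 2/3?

α = 0, β = 0 ↦ 0  <
α = 0, β = 1/3 ↦ 0  <
α = 0, β = 2/3 ↦ 0  <
α = 0, β = 1 ↦ 0  <
α = 1/3, β = 0 ↦ 1/3  <
α = 1/3, β = 1/3 ↦ 1/3  <
α = 1/3, β = 2/3 ↦ 1/3  <
α = 1/3, β = 1 ↦ 1/3  <
α = 2/3, β = 0 ↦ 2/3  ≥
α = 2/3, β = 1/3 ↦ 2/3  ≥
α = 2/3, β = 2/3 ↦ 2/3  ≥
α = 2/3, β = 1 ↦ 1/3  <
α = 1, β = 0 ↦ 1  ≥
α = 1, β = 1/3 ↦ 2/3  ≥
α = 1, β = 2/3 ↦ 1/3  <
α = 1, β = 1 ↦ 0  <
So 5 of the 16 assignments meet the threshold.

5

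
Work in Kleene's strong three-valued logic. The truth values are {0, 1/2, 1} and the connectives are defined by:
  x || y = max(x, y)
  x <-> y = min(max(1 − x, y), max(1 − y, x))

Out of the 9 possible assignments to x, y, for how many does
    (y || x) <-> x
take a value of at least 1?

4

x = 0, y = 0 ↦ 1  ≥
x = 0, y = 1/2 ↦ 1/2  <
x = 0, y = 1 ↦ 0  <
x = 1/2, y = 0 ↦ 1/2  <
x = 1/2, y = 1/2 ↦ 1/2  <
x = 1/2, y = 1 ↦ 1/2  <
x = 1, y = 0 ↦ 1  ≥
x = 1, y = 1/2 ↦ 1  ≥
x = 1, y = 1 ↦ 1  ≥
So 4 of the 9 assignments meet the threshold.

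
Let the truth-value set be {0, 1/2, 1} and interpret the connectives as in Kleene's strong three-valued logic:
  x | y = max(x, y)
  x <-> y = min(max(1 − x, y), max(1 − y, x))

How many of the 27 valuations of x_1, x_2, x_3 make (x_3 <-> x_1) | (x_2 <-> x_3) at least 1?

10

value 1: 10 assignments (counts)
value 1/2: 15 assignments
value 0: 2 assignments
So 10 of the 27 assignments meet the threshold.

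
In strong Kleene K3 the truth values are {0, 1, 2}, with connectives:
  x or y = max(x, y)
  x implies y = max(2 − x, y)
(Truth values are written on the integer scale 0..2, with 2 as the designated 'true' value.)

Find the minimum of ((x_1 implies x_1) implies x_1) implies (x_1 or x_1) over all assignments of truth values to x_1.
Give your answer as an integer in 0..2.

1

Take x_1 = 1:
x_1 implies x_1 = 1 implies 1 = 1
(x_1 implies x_1) implies x_1 = 1 implies 1 = 1
x_1 or x_1 = 1 or 1 = 1
((x_1 implies x_1) implies x_1) implies (x_1 or x_1) = 1 implies 1 = 1
No assignment yields a value below 1, so this is the minimum.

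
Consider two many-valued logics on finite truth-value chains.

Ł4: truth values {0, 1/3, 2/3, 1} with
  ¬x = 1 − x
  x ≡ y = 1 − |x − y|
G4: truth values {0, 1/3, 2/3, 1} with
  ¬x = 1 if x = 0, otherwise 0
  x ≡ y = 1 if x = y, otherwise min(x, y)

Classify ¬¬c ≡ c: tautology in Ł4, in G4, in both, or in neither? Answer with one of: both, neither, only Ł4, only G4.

only Ł4

In Ł4: every assignment gives 1 — tautology.
In G4: at c = 1/3 the value is 1/3 — not a tautology.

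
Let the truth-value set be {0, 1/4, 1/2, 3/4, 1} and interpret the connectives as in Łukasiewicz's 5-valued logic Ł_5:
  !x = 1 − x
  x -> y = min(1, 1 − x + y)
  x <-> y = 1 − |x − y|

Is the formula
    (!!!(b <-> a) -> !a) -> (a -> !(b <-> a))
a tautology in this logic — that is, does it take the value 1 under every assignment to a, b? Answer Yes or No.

No

Counterexample: take a = 1/4, b = 1/4.
b <-> a = 1/4 <-> 1/4 = 1
!(b <-> a) = !1 = 0
!!(b <-> a) = !0 = 1
!!!(b <-> a) = !1 = 0
!a = !1/4 = 3/4
!!!(b <-> a) -> !a = 0 -> 3/4 = 1
b <-> a = 1/4 <-> 1/4 = 1
!(b <-> a) = !1 = 0
a -> !(b <-> a) = 1/4 -> 0 = 3/4
(!!!(b <-> a) -> !a) -> (a -> !(b <-> a)) = 1 -> 3/4 = 3/4
This gives 3/4 ≠ 1.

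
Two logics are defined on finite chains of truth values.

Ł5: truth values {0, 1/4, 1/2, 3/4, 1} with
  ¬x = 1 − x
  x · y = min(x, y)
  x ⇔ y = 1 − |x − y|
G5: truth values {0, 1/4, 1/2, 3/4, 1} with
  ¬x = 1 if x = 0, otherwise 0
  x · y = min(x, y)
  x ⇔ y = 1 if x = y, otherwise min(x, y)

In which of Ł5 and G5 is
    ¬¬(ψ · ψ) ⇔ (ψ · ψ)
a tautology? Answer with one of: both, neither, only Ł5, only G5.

only Ł5

In Ł5: every assignment gives 1 — tautology.
In G5: at ψ = 1/4 the value is 1/4 — not a tautology.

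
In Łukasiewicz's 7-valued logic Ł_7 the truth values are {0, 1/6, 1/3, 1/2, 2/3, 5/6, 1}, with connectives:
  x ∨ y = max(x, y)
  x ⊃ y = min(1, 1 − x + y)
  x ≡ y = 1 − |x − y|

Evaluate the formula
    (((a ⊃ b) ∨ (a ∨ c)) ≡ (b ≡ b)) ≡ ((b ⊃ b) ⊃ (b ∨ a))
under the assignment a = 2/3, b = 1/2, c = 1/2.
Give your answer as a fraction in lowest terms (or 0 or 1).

a ⊃ b = 2/3 ⊃ 1/2 = 5/6
a ∨ c = 2/3 ∨ 1/2 = 2/3
(a ⊃ b) ∨ (a ∨ c) = 5/6 ∨ 2/3 = 5/6
b ≡ b = 1/2 ≡ 1/2 = 1
((a ⊃ b) ∨ (a ∨ c)) ≡ (b ≡ b) = 5/6 ≡ 1 = 5/6
b ⊃ b = 1/2 ⊃ 1/2 = 1
b ∨ a = 1/2 ∨ 2/3 = 2/3
(b ⊃ b) ⊃ (b ∨ a) = 1 ⊃ 2/3 = 2/3
(((a ⊃ b) ∨ (a ∨ c)) ≡ (b ≡ b)) ≡ ((b ⊃ b) ⊃ (b ∨ a)) = 5/6 ≡ 2/3 = 5/6

5/6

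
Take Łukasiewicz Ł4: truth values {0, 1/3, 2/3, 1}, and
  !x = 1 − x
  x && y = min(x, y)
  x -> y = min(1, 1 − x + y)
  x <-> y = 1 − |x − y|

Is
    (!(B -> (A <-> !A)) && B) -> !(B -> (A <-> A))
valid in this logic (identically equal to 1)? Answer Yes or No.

Counterexample: take A = 0, B = 1/3.
!A = !0 = 1
A <-> !A = 0 <-> 1 = 0
B -> (A <-> !A) = 1/3 -> 0 = 2/3
!(B -> (A <-> !A)) = !2/3 = 1/3
!(B -> (A <-> !A)) && B = 1/3 && 1/3 = 1/3
A <-> A = 0 <-> 0 = 1
B -> (A <-> A) = 1/3 -> 1 = 1
!(B -> (A <-> A)) = !1 = 0
(!(B -> (A <-> !A)) && B) -> !(B -> (A <-> A)) = 1/3 -> 0 = 2/3
This gives 2/3 ≠ 1.

No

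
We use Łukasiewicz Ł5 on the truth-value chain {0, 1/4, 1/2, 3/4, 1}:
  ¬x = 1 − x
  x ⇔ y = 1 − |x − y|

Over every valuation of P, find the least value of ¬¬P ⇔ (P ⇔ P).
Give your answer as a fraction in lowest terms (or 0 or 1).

Take P = 0:
¬P = ¬0 = 1
¬¬P = ¬1 = 0
P ⇔ P = 0 ⇔ 0 = 1
¬¬P ⇔ (P ⇔ P) = 0 ⇔ 1 = 0
No assignment yields a value below 0, so this is the minimum.

0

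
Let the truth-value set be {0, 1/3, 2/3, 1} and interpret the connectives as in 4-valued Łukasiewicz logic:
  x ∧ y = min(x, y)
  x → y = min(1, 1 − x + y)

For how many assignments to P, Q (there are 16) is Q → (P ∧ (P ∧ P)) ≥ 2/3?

13

P = 0, Q = 0 ↦ 1  ≥
P = 0, Q = 1/3 ↦ 2/3  ≥
P = 0, Q = 2/3 ↦ 1/3  <
P = 0, Q = 1 ↦ 0  <
P = 1/3, Q = 0 ↦ 1  ≥
P = 1/3, Q = 1/3 ↦ 1  ≥
P = 1/3, Q = 2/3 ↦ 2/3  ≥
P = 1/3, Q = 1 ↦ 1/3  <
P = 2/3, Q = 0 ↦ 1  ≥
P = 2/3, Q = 1/3 ↦ 1  ≥
P = 2/3, Q = 2/3 ↦ 1  ≥
P = 2/3, Q = 1 ↦ 2/3  ≥
P = 1, Q = 0 ↦ 1  ≥
P = 1, Q = 1/3 ↦ 1  ≥
P = 1, Q = 2/3 ↦ 1  ≥
P = 1, Q = 1 ↦ 1  ≥
So 13 of the 16 assignments meet the threshold.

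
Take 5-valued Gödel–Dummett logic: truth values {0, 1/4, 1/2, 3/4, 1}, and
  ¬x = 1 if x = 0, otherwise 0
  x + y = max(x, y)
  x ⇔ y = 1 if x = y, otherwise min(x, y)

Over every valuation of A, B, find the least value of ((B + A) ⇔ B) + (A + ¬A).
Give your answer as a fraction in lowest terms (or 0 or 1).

Take A = 1/4, B = 0:
B + A = 0 + 1/4 = 1/4
(B + A) ⇔ B = 1/4 ⇔ 0 = 0
¬A = ¬1/4 = 0
A + ¬A = 1/4 + 0 = 1/4
((B + A) ⇔ B) + (A + ¬A) = 0 + 1/4 = 1/4
No assignment yields a value below 1/4, so this is the minimum.

1/4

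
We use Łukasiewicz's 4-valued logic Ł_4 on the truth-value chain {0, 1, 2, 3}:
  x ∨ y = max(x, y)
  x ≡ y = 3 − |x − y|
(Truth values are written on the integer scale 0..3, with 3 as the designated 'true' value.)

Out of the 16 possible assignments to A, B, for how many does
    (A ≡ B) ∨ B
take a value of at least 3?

A = 0, B = 0 ↦ 3  ≥
A = 0, B = 1 ↦ 2  <
A = 0, B = 2 ↦ 2  <
A = 0, B = 3 ↦ 3  ≥
A = 1, B = 0 ↦ 2  <
A = 1, B = 1 ↦ 3  ≥
A = 1, B = 2 ↦ 2  <
A = 1, B = 3 ↦ 3  ≥
A = 2, B = 0 ↦ 1  <
A = 2, B = 1 ↦ 2  <
A = 2, B = 2 ↦ 3  ≥
A = 2, B = 3 ↦ 3  ≥
A = 3, B = 0 ↦ 0  <
A = 3, B = 1 ↦ 1  <
A = 3, B = 2 ↦ 2  <
A = 3, B = 3 ↦ 3  ≥
So 7 of the 16 assignments meet the threshold.

7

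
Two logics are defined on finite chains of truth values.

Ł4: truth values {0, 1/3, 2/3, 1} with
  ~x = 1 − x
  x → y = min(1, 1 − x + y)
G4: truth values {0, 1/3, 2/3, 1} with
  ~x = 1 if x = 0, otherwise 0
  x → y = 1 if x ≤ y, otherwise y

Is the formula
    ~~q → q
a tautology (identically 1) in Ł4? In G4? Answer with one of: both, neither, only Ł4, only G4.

In Ł4: every assignment gives 1 — tautology.
In G4: at q = 1/3 the value is 1/3 — not a tautology.

only Ł4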